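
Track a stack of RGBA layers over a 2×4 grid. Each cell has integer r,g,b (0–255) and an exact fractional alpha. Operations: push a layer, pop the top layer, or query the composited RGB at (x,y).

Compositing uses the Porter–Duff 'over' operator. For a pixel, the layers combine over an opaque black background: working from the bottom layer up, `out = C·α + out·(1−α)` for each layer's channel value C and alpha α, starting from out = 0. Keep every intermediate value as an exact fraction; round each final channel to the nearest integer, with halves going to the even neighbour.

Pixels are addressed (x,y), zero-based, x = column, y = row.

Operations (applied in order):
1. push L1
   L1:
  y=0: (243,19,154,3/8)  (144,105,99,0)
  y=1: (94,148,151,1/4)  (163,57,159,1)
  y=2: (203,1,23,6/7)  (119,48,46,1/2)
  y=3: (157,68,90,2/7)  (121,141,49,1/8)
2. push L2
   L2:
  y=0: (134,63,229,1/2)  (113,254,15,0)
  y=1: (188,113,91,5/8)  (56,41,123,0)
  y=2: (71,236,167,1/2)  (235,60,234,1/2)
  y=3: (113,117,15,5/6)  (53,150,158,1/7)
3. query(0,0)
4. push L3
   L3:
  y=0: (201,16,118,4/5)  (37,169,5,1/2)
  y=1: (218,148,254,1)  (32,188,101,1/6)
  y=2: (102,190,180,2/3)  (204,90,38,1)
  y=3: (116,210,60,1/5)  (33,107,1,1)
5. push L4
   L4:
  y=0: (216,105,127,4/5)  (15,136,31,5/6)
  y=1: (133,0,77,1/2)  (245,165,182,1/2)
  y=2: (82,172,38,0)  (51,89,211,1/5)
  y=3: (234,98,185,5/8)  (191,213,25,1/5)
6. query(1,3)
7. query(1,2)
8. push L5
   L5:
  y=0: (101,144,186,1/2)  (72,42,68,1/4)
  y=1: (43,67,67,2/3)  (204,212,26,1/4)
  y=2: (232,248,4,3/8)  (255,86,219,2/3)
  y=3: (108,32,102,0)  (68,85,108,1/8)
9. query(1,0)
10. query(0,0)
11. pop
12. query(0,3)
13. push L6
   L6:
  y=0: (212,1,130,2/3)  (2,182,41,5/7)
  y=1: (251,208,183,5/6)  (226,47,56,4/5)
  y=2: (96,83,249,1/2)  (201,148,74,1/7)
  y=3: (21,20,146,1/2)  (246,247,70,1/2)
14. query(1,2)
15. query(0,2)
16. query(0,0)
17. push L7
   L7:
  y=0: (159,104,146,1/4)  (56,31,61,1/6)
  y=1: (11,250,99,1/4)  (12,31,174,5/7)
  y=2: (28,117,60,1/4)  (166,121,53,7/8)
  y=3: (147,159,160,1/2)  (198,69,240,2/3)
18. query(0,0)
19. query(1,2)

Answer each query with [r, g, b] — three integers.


query (0,0) [L1,L2] — begin 0,0,0
after L1 α=3/8: [729/8, 57/8, 231/4]
after L2 α=1/2: [1801/16, 561/16, 1147/8]
→ [113, 35, 143]

query (1,3) [L1,L2,L3,L4] — begin 0,0,0
+L1 (α=1/8) → [121/8, 141/8, 49/8]
+L2 (α=1/7) → [575/28, 1023/28, 779/28]
+L3 (α=1) → [33, 107, 1]
+L4 (α=1/5) → [323/5, 641/5, 29/5]
= [65, 128, 6]

query (1,2) [L1,L2,L3,L4] — begin 0,0,0
+L1 (α=1/2) → [119/2, 24, 23]
+L2 (α=1/2) → [589/4, 42, 257/2]
+L3 (α=1) → [204, 90, 38]
+L4 (α=1/5) → [867/5, 449/5, 363/5]
rounded: [173, 90, 73]

at x=1,y=0 over L1,L2,L3,L4,L5:
+L1 (α=0) → [0, 0, 0]
+L2 (α=0) → [0, 0, 0]
+L3 (α=1/2) → [37/2, 169/2, 5/2]
+L4 (α=5/6) → [187/12, 1529/12, 105/4]
+L5 (α=1/4) → [475/16, 1697/16, 587/16]
→ [30, 106, 37]

(0,0) stack=L1,L2,L3,L4,L5; from [0,0,0]:
L1 α=3/8: [729/8, 57/8, 231/4]
L2 α=1/2: [1801/16, 561/16, 1147/8]
L3 α=4/5: [2933/16, 317/16, 4923/40]
L4 α=4/5: [16757/80, 7037/80, 25243/200]
L5 α=1/2: [24837/160, 18557/160, 62443/400]
→ [155, 116, 156]

at x=0,y=3 over L1,L2,L3,L4:
after L1 α=2/7: [314/7, 136/7, 180/7]
after L2 α=5/6: [1423/14, 4231/42, 235/14]
after L3 α=1/5: [3658/35, 12872/105, 178/7]
after L4 α=5/8: [12981/70, 15011/140, 7009/56]
rounded: [185, 107, 125]

at x=1,y=2 over L1,L2,L3,L4,L6:
+L1 (α=1/2) → [119/2, 24, 23]
+L2 (α=1/2) → [589/4, 42, 257/2]
+L3 (α=1) → [204, 90, 38]
+L4 (α=1/5) → [867/5, 449/5, 363/5]
+L6 (α=1/7) → [6207/35, 3434/35, 364/5]
rounded: [177, 98, 73]

at x=0,y=2 over L1,L2,L3,L4,L6:
+L1 (α=6/7) → [174, 6/7, 138/7]
+L2 (α=1/2) → [245/2, 829/7, 1307/14]
+L3 (α=2/3) → [653/6, 1163/7, 6347/42]
+L4 (α=0) → [653/6, 1163/7, 6347/42]
+L6 (α=1/2) → [1229/12, 872/7, 16805/84]
= [102, 125, 200]

(0,0) stack=L1,L2,L3,L4,L6; from [0,0,0]:
after L1 α=3/8: [729/8, 57/8, 231/4]
after L2 α=1/2: [1801/16, 561/16, 1147/8]
after L3 α=4/5: [2933/16, 317/16, 4923/40]
after L4 α=4/5: [16757/80, 7037/80, 25243/200]
after L6 α=2/3: [50677/240, 2399/80, 77243/600]
= [211, 30, 129]

at x=0,y=0 over L1,L2,L3,L4,L6,L7:
+L1 (α=3/8) → [729/8, 57/8, 231/4]
+L2 (α=1/2) → [1801/16, 561/16, 1147/8]
+L3 (α=4/5) → [2933/16, 317/16, 4923/40]
+L4 (α=4/5) → [16757/80, 7037/80, 25243/200]
+L6 (α=2/3) → [50677/240, 2399/80, 77243/600]
+L7 (α=1/4) → [63397/320, 15517/320, 106443/800]
→ [198, 48, 133]

at x=1,y=2 over L1,L2,L3,L4,L6,L7:
+L1 (α=1/2) → [119/2, 24, 23]
+L2 (α=1/2) → [589/4, 42, 257/2]
+L3 (α=1) → [204, 90, 38]
+L4 (α=1/5) → [867/5, 449/5, 363/5]
+L6 (α=1/7) → [6207/35, 3434/35, 364/5]
+L7 (α=7/8) → [46877/280, 33079/280, 2219/40]
→ [167, 118, 55]


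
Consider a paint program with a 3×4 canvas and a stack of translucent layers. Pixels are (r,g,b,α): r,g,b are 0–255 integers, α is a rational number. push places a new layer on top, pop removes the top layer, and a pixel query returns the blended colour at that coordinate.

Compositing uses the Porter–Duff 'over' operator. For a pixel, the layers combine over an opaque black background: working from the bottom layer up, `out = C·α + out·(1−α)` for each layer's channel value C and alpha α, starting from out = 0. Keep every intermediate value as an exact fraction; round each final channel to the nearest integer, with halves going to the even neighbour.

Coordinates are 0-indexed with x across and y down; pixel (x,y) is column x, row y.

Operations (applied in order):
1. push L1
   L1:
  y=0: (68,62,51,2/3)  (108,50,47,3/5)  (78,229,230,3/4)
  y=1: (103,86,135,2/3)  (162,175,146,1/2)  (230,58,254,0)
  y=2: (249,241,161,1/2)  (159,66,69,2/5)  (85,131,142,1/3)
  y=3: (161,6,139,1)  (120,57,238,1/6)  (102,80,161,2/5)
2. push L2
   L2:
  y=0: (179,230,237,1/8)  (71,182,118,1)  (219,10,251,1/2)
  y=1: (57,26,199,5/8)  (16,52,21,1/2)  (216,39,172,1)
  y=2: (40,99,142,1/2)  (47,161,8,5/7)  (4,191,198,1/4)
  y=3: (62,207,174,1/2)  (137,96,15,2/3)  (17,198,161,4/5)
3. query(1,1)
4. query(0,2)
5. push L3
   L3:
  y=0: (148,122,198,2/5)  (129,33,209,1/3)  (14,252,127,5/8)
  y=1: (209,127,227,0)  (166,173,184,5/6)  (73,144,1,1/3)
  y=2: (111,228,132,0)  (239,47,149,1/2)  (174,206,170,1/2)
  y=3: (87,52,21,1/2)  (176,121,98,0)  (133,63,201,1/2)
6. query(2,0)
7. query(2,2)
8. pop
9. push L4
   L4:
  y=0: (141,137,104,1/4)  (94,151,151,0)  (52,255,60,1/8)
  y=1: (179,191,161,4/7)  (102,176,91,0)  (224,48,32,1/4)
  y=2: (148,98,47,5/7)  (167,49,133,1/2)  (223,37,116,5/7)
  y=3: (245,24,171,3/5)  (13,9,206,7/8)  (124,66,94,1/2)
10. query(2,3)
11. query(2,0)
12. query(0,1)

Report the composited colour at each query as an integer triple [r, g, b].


(1,1) stack=L1,L2; from [0,0,0]:
L1 α=1/2: [81, 175/2, 73]
L2 α=1/2: [97/2, 279/4, 47]
= [48, 70, 47]

query (0,2) [L1,L2] — begin 0,0,0
after L1 α=1/2: [249/2, 241/2, 161/2]
after L2 α=1/2: [329/4, 439/4, 445/4]
rounded: [82, 110, 111]

query (2,0) [L1,L2,L3] — begin 0,0,0
L1 α=3/4: [117/2, 687/4, 345/2]
L2 α=1/2: [555/4, 727/8, 847/4]
L3 α=5/8: [1945/32, 12261/64, 5081/32]
= [61, 192, 159]

at x=2,y=2 over L1,L2,L3:
after L1 α=1/3: [85/3, 131/3, 142/3]
after L2 α=1/4: [89/4, 161/2, 85]
after L3 α=1/2: [785/8, 573/4, 255/2]
→ [98, 143, 128]

query (2,3) [L1,L2,L4] — begin 0,0,0
after L1 α=2/5: [204/5, 32, 322/5]
after L2 α=4/5: [544/25, 824/5, 3542/25]
after L4 α=1/2: [1822/25, 577/5, 2946/25]
→ [73, 115, 118]

(2,0) stack=L1,L2,L4; from [0,0,0]:
after L1 α=3/4: [117/2, 687/4, 345/2]
after L2 α=1/2: [555/4, 727/8, 847/4]
after L4 α=1/8: [4093/32, 7129/64, 6169/32]
→ [128, 111, 193]

query (0,1) [L1,L2,L4] — begin 0,0,0
+L1 (α=2/3) → [206/3, 172/3, 90]
+L2 (α=5/8) → [491/8, 151/4, 1265/8]
+L4 (α=4/7) → [7201/56, 3509/28, 8947/56]
= [129, 125, 160]


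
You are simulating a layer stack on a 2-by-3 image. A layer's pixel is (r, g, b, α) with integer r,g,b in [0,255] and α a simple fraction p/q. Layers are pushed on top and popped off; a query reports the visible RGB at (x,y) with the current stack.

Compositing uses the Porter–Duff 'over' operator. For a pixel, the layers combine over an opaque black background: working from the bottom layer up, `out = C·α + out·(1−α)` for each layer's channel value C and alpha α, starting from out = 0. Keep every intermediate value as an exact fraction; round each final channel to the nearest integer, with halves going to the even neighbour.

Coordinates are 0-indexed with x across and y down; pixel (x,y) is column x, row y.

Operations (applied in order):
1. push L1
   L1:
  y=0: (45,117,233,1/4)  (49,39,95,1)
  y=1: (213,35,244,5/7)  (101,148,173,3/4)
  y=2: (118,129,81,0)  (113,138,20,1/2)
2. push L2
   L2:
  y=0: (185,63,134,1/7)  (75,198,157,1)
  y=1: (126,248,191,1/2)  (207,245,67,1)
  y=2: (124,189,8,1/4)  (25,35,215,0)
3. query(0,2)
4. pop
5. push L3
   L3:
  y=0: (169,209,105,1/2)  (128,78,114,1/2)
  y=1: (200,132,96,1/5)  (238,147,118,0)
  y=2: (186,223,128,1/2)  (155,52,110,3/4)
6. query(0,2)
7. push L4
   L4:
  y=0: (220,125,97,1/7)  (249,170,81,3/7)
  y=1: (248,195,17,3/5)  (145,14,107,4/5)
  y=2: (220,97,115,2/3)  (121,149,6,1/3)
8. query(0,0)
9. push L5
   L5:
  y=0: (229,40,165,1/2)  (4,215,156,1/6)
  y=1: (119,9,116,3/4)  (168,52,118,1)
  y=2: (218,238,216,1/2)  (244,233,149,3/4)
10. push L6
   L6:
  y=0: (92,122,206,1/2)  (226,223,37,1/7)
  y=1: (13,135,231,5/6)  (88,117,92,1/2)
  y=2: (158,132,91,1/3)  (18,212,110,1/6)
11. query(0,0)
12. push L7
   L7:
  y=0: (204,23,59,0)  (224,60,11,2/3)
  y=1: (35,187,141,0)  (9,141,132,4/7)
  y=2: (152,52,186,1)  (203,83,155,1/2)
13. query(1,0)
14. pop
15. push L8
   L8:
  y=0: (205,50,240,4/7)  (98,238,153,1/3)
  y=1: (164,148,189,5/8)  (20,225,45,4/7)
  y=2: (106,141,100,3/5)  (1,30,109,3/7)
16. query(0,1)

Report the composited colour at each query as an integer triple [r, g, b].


at x=0,y=2 over L1,L2:
after L1 α=0: [0, 0, 0]
after L2 α=1/4: [31, 189/4, 2]
rounded: [31, 47, 2]

query (0,2) [L1,L3] — begin 0,0,0
after L1 α=0: [0, 0, 0]
after L3 α=1/2: [93, 223/2, 64]
→ [93, 112, 64]

(0,0) stack=L1,L3,L4; from [0,0,0]:
after L1 α=1/4: [45/4, 117/4, 233/4]
after L3 α=1/2: [721/8, 953/8, 653/8]
after L4 α=1/7: [3043/28, 3359/28, 2347/28]
= [109, 120, 84]

at x=0,y=0 over L1,L3,L4,L5,L6:
after L1 α=1/4: [45/4, 117/4, 233/4]
after L3 α=1/2: [721/8, 953/8, 653/8]
after L4 α=1/7: [3043/28, 3359/28, 2347/28]
after L5 α=1/2: [9455/56, 4479/56, 6967/56]
after L6 α=1/2: [14607/112, 11311/112, 18503/112]
rounded: [130, 101, 165]

at x=1,y=0 over L1,L3,L4,L5,L6,L7:
L1 α=1: [49, 39, 95]
L3 α=1/2: [177/2, 117/2, 209/2]
L4 α=3/7: [1101/7, 744/7, 661/7]
L5 α=1/6: [5533/42, 5225/42, 4397/42]
L6 α=1/7: [7115/49, 6786/49, 4656/49]
L7 α=2/3: [9689/49, 4222/49, 5734/147]
= [198, 86, 39]

(0,1) stack=L1,L3,L4,L5,L6,L8; from [0,0,0]:
L1 α=5/7: [1065/7, 25, 1220/7]
L3 α=1/5: [1132/7, 232/5, 5552/35]
L4 α=3/5: [7472/35, 3389/25, 12889/175]
L5 α=3/4: [19967/140, 1016/25, 73789/700]
L6 α=5/6: [9689/280, 17891/150, 882289/4200]
L8 α=5/8: [258667/2240, 54891/400, 2205289/11200]
→ [115, 137, 197]


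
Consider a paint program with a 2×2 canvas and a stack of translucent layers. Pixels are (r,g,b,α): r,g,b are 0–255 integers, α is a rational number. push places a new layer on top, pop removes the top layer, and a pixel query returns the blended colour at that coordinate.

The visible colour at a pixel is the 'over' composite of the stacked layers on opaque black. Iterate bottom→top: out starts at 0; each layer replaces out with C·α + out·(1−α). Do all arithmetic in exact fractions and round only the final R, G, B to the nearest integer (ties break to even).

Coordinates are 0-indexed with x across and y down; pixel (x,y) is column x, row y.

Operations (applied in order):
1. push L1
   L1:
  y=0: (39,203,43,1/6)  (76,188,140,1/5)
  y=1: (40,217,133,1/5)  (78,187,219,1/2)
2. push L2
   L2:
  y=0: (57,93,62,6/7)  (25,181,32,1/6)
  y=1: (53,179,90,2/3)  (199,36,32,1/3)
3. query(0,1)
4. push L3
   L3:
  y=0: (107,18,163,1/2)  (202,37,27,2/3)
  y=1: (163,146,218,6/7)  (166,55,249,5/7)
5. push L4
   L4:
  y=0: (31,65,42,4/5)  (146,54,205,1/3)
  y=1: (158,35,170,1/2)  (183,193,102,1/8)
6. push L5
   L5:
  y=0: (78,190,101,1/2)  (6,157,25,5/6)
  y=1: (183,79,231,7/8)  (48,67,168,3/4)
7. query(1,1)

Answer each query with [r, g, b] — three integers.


at x=0,y=1 over L1,L2:
+L1 (α=1/5) → [8, 217/5, 133/5]
+L2 (α=2/3) → [38, 669/5, 1033/15]
→ [38, 134, 69]

at x=1,y=1 over L1,L2,L3,L4,L5:
+L1 (α=1/2) → [39, 187/2, 219/2]
+L2 (α=1/3) → [277/3, 223/3, 251/3]
+L3 (α=5/7) → [3044/21, 1271/21, 4237/21]
+L4 (α=1/8) → [3593/24, 925/12, 4543/24]
+L5 (α=3/4) → [7049/96, 3337/48, 16639/96]
→ [73, 70, 173]


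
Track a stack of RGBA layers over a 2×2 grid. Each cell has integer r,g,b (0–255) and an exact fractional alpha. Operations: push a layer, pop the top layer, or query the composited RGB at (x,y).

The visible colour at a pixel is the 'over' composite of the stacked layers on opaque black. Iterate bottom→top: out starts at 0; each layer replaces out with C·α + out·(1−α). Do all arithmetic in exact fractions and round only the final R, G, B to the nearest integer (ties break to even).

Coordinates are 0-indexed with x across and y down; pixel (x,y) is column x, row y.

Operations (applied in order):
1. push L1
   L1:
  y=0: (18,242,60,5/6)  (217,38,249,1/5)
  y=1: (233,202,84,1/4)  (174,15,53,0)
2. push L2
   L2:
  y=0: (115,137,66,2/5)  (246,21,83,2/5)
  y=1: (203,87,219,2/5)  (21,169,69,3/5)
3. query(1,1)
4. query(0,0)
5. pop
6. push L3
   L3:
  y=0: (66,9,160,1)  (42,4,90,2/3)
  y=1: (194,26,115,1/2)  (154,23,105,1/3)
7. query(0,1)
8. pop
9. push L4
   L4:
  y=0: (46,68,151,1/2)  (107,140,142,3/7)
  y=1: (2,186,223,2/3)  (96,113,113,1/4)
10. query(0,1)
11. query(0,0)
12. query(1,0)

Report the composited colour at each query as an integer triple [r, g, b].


(1,1) stack=L1,L2; from [0,0,0]:
+L1 (α=0) → [0, 0, 0]
+L2 (α=3/5) → [63/5, 507/5, 207/5]
→ [13, 101, 41]

query (0,0) [L1,L2] — begin 0,0,0
+L1 (α=5/6) → [15, 605/3, 50]
+L2 (α=2/5) → [55, 879/5, 282/5]
= [55, 176, 56]

at x=0,y=1 over L1,L3:
L1 α=1/4: [233/4, 101/2, 21]
L3 α=1/2: [1009/8, 153/4, 68]
rounded: [126, 38, 68]

query (0,1) [L1,L4] — begin 0,0,0
after L1 α=1/4: [233/4, 101/2, 21]
after L4 α=2/3: [83/4, 845/6, 467/3]
= [21, 141, 156]

at x=0,y=0 over L1,L4:
+L1 (α=5/6) → [15, 605/3, 50]
+L4 (α=1/2) → [61/2, 809/6, 201/2]
rounded: [30, 135, 100]

(1,0) stack=L1,L4; from [0,0,0]:
L1 α=1/5: [217/5, 38/5, 249/5]
L4 α=3/7: [2473/35, 2252/35, 3126/35]
= [71, 64, 89]


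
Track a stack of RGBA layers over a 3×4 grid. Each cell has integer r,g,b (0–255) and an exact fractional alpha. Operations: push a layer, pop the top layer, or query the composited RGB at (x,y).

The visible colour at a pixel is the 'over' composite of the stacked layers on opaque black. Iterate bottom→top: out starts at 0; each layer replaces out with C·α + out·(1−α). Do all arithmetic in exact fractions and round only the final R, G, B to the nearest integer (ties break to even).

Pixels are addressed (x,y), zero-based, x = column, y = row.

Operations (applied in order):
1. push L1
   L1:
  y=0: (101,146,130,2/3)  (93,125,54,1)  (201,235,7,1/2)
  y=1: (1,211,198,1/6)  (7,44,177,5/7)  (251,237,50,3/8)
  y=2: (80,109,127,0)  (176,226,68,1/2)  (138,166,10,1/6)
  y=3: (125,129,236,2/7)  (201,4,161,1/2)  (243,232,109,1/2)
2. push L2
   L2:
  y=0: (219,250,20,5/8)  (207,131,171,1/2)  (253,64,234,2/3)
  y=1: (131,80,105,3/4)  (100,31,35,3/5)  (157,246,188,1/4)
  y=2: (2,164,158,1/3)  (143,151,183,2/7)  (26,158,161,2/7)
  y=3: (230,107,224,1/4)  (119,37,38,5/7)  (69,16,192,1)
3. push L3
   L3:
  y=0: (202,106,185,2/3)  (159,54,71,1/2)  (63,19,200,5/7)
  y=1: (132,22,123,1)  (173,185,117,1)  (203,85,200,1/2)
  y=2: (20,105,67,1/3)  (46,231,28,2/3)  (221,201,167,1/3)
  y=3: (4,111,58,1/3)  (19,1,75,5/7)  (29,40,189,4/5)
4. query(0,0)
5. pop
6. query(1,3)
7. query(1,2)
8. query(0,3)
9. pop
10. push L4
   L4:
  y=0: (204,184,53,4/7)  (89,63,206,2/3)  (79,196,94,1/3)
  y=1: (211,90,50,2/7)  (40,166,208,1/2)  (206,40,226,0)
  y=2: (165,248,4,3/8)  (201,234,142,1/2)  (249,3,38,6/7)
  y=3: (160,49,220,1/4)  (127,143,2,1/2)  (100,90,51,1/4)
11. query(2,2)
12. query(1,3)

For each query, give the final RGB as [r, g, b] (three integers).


query (0,0) [L1,L2,L3] — begin 0,0,0
after L1 α=2/3: [202/3, 292/3, 260/3]
after L2 α=5/8: [1297/8, 771/4, 45]
after L3 α=2/3: [4529/24, 1619/12, 415/3]
rounded: [189, 135, 138]

at x=1,y=3 over L1,L2:
+L1 (α=1/2) → [201/2, 2, 161/2]
+L2 (α=5/7) → [796/7, 27, 351/7]
= [114, 27, 50]

query (1,2) [L1,L2] — begin 0,0,0
L1 α=1/2: [88, 113, 34]
L2 α=2/7: [726/7, 867/7, 536/7]
→ [104, 124, 77]

query (0,3) [L1,L2] — begin 0,0,0
L1 α=2/7: [250/7, 258/7, 472/7]
L2 α=1/4: [590/7, 1523/28, 746/7]
= [84, 54, 107]

at x=2,y=2 over L1,L4:
+L1 (α=1/6) → [23, 83/3, 5/3]
+L4 (α=6/7) → [1517/7, 137/21, 689/21]
= [217, 7, 33]

at x=1,y=3 over L1,L4:
after L1 α=1/2: [201/2, 2, 161/2]
after L4 α=1/2: [455/4, 145/2, 165/4]
rounded: [114, 72, 41]


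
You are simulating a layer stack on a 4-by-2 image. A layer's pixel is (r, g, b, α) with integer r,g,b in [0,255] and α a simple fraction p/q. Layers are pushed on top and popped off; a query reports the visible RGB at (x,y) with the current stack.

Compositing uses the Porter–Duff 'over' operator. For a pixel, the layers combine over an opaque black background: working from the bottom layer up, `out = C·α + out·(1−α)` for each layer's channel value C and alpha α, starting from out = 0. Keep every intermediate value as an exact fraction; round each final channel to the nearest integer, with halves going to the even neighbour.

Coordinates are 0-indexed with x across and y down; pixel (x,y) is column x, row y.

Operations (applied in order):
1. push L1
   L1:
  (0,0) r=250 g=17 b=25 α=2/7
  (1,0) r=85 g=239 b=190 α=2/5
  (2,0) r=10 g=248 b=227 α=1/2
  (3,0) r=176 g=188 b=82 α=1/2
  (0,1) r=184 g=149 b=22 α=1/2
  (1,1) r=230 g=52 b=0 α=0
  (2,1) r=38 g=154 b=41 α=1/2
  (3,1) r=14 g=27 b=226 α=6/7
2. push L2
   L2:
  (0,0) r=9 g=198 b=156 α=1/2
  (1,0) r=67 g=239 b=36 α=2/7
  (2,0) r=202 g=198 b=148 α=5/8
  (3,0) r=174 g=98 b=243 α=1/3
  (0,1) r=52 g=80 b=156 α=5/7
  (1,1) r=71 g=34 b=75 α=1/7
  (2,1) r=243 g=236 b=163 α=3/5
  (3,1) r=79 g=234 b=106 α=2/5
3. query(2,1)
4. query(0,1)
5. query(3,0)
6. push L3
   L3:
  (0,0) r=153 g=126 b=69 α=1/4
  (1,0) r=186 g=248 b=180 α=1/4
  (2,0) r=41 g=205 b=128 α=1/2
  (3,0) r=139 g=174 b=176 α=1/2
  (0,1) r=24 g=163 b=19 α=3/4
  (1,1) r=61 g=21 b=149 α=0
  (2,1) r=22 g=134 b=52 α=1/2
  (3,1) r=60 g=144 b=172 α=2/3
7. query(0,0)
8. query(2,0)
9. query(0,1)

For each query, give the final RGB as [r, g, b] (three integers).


at x=2,y=1 over L1,L2:
+L1 (α=1/2) → [19, 77, 41/2]
+L2 (α=3/5) → [767/5, 862/5, 106]
= [153, 172, 106]

(0,1) stack=L1,L2; from [0,0,0]:
+L1 (α=1/2) → [92, 149/2, 11]
+L2 (α=5/7) → [444/7, 549/7, 802/7]
→ [63, 78, 115]

(3,0) stack=L1,L2; from [0,0,0]:
after L1 α=1/2: [88, 94, 41]
after L2 α=1/3: [350/3, 286/3, 325/3]
→ [117, 95, 108]

(0,0) stack=L1,L2,L3; from [0,0,0]:
after L1 α=2/7: [500/7, 34/7, 50/7]
after L2 α=1/2: [563/14, 710/7, 571/7]
after L3 α=1/4: [3831/56, 753/7, 549/7]
rounded: [68, 108, 78]

at x=2,y=0 over L1,L2,L3:
after L1 α=1/2: [5, 124, 227/2]
after L2 α=5/8: [1025/8, 681/4, 2161/16]
after L3 α=1/2: [1353/16, 1501/8, 4209/32]
rounded: [85, 188, 132]

(0,1) stack=L1,L2,L3; from [0,0,0]:
+L1 (α=1/2) → [92, 149/2, 11]
+L2 (α=5/7) → [444/7, 549/7, 802/7]
+L3 (α=3/4) → [237/7, 993/7, 1201/28]
→ [34, 142, 43]


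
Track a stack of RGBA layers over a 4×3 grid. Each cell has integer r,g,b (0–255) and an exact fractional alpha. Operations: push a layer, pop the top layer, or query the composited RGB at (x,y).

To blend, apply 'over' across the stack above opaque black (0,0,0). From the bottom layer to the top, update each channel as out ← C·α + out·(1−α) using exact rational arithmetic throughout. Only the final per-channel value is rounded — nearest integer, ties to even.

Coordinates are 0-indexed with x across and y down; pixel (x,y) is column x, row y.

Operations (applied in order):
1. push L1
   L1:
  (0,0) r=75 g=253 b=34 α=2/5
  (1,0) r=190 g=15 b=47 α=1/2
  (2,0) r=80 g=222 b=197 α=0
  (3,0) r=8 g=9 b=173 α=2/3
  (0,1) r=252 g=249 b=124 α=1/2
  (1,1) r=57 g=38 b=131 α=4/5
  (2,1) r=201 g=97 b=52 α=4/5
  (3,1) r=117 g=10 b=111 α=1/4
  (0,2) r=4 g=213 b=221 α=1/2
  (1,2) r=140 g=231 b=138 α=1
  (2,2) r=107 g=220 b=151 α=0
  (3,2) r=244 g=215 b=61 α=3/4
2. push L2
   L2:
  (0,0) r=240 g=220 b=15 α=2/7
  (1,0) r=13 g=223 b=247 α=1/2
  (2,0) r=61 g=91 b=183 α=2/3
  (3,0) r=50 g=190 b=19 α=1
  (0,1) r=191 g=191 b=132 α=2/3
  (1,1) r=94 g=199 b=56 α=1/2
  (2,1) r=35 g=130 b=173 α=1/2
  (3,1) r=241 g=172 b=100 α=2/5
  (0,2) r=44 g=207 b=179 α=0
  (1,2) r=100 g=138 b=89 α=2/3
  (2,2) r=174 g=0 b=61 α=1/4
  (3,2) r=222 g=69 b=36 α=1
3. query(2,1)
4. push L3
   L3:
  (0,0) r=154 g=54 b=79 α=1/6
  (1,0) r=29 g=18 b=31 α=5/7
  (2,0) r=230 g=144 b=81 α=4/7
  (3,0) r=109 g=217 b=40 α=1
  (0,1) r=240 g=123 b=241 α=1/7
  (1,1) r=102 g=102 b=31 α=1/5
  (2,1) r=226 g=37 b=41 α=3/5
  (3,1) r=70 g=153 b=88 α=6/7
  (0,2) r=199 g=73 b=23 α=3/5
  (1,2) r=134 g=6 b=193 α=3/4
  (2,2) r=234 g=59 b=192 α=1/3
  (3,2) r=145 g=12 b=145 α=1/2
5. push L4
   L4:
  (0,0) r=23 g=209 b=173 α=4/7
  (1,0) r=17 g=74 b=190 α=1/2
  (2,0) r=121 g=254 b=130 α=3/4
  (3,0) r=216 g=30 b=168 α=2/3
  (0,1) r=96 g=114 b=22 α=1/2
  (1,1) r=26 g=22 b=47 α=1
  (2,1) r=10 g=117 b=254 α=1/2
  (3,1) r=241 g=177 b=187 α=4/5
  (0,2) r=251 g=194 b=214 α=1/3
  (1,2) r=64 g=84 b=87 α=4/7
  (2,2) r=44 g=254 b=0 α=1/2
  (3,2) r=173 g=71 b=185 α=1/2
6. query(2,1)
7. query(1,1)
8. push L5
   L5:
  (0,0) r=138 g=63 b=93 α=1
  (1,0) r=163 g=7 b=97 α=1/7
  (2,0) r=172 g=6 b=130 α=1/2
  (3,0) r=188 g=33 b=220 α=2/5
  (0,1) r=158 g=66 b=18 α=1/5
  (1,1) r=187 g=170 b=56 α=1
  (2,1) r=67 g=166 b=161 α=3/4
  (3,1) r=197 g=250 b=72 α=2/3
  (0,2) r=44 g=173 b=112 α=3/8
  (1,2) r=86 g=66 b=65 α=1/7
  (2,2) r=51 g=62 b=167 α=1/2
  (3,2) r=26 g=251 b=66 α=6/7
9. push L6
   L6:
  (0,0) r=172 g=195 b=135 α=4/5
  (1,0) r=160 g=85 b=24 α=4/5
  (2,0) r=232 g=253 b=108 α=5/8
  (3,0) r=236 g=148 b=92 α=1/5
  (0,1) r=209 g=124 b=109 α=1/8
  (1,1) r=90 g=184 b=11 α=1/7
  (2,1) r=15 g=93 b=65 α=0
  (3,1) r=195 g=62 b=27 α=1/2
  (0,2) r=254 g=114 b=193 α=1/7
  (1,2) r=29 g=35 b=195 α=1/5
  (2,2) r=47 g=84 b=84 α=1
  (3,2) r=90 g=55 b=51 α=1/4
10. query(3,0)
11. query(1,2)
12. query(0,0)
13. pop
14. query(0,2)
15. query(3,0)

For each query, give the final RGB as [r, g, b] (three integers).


at x=2,y=1 over L1,L2:
L1 α=4/5: [804/5, 388/5, 208/5]
L2 α=1/2: [979/10, 519/5, 1073/10]
→ [98, 104, 107]

query (2,1) [L1,L2,L3,L4] — begin 0,0,0
after L1 α=4/5: [804/5, 388/5, 208/5]
after L2 α=1/2: [979/10, 519/5, 1073/10]
after L3 α=3/5: [4369/25, 1593/25, 1688/25]
after L4 α=1/2: [4619/50, 2259/25, 4019/25]
rounded: [92, 90, 161]

(1,1) stack=L1,L2,L3,L4; from [0,0,0]:
after L1 α=4/5: [228/5, 152/5, 524/5]
after L2 α=1/2: [349/5, 1147/10, 402/5]
after L3 α=1/5: [1906/25, 2804/25, 1763/25]
after L4 α=1: [26, 22, 47]
= [26, 22, 47]

query (3,0) [L1,L2,L3,L4,L5,L6] — begin 0,0,0
+L1 (α=2/3) → [16/3, 6, 346/3]
+L2 (α=1) → [50, 190, 19]
+L3 (α=1) → [109, 217, 40]
+L4 (α=2/3) → [541/3, 277/3, 376/3]
+L5 (α=2/5) → [917/5, 343/5, 816/5]
+L6 (α=1/5) → [4848/25, 2112/25, 3724/25]
rounded: [194, 84, 149]

(1,2) stack=L1,L2,L3,L4,L5,L6; from [0,0,0]:
+L1 (α=1) → [140, 231, 138]
+L2 (α=2/3) → [340/3, 169, 316/3]
+L3 (α=3/4) → [773/6, 187/4, 2053/12]
+L4 (α=4/7) → [1285/14, 1905/28, 3445/28]
+L5 (α=1/7) → [4457/49, 6639/98, 11245/98]
+L6 (α=1/5) → [19249/245, 14993/245, 6409/49]
rounded: [79, 61, 131]

query (0,0) [L1,L2,L3,L4,L5,L6] — begin 0,0,0
after L1 α=2/5: [30, 506/5, 68/5]
after L2 α=2/7: [90, 946/7, 14]
after L3 α=1/6: [302/3, 2554/21, 149/6]
after L4 α=4/7: [394/7, 8406/49, 219/2]
after L5 α=1: [138, 63, 93]
after L6 α=4/5: [826/5, 843/5, 633/5]
→ [165, 169, 127]

at x=0,y=2 over L1,L2,L3,L4,L5:
+L1 (α=1/2) → [2, 213/2, 221/2]
+L2 (α=0) → [2, 213/2, 221/2]
+L3 (α=3/5) → [601/5, 432/5, 58]
+L4 (α=1/3) → [819/5, 1834/15, 110]
+L5 (α=3/8) → [951/8, 3391/24, 443/4]
→ [119, 141, 111]

at x=3,y=0 over L1,L2,L3,L4,L5:
after L1 α=2/3: [16/3, 6, 346/3]
after L2 α=1: [50, 190, 19]
after L3 α=1: [109, 217, 40]
after L4 α=2/3: [541/3, 277/3, 376/3]
after L5 α=2/5: [917/5, 343/5, 816/5]
rounded: [183, 69, 163]


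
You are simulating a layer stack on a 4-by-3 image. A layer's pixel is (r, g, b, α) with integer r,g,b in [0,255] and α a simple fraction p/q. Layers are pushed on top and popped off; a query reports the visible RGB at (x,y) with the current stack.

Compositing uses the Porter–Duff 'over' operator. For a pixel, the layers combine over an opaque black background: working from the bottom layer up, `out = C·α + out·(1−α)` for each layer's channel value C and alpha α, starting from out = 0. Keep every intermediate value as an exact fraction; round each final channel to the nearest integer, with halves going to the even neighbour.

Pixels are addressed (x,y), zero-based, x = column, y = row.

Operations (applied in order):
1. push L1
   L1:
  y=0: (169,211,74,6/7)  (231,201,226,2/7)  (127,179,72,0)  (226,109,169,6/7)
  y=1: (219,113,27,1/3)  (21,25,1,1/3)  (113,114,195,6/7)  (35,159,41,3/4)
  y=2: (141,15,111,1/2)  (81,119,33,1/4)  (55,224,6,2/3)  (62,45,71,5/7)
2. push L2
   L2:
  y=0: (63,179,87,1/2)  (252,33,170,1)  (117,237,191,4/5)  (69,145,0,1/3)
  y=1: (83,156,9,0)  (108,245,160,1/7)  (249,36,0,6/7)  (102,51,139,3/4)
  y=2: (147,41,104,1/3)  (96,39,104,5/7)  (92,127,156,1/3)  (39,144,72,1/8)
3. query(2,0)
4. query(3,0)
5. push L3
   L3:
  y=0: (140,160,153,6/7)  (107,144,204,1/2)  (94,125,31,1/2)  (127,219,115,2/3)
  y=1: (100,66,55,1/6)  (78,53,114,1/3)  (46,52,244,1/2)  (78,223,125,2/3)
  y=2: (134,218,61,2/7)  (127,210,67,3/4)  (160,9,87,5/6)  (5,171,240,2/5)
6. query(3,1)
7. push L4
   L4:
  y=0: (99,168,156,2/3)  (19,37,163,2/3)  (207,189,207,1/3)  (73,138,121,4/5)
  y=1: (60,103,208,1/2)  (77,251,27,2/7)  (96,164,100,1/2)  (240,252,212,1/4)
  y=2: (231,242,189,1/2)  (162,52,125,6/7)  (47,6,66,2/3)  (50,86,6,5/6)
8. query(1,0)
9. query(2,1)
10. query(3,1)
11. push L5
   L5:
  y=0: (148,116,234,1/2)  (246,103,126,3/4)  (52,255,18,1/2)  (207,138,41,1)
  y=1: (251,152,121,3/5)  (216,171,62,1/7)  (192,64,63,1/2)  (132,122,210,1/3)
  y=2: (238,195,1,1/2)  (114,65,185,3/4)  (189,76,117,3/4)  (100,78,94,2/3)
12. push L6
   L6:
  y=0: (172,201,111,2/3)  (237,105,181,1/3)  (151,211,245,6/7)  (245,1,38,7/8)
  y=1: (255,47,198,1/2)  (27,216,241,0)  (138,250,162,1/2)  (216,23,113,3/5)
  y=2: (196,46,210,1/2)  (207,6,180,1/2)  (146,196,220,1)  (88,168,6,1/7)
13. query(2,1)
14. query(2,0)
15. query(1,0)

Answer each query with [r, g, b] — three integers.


at x=2,y=0 over L1,L2:
after L1 α=0: [0, 0, 0]
after L2 α=4/5: [468/5, 948/5, 764/5]
→ [94, 190, 153]

at x=3,y=0 over L1,L2:
+L1 (α=6/7) → [1356/7, 654/7, 1014/7]
+L2 (α=1/3) → [1065/7, 2323/21, 676/7]
rounded: [152, 111, 97]

(3,1) stack=L1,L2,L3; from [0,0,0]:
L1 α=3/4: [105/4, 477/4, 123/4]
L2 α=3/4: [1329/16, 1089/16, 1791/16]
L3 α=2/3: [1275/16, 8225/48, 5791/48]
= [80, 171, 121]

at x=1,y=0 over L1,L2,L3,L4:
after L1 α=2/7: [66, 402/7, 452/7]
after L2 α=1: [252, 33, 170]
after L3 α=1/2: [359/2, 177/2, 187]
after L4 α=2/3: [145/2, 325/6, 171]
→ [72, 54, 171]

(2,1) stack=L1,L2,L3,L4; from [0,0,0]:
after L1 α=6/7: [678/7, 684/7, 1170/7]
after L2 α=6/7: [11136/49, 2196/49, 1170/49]
after L3 α=1/2: [6695/49, 2372/49, 6563/49]
after L4 α=1/2: [11399/98, 5204/49, 11463/98]
rounded: [116, 106, 117]

(3,1) stack=L1,L2,L3,L4; from [0,0,0]:
L1 α=3/4: [105/4, 477/4, 123/4]
L2 α=3/4: [1329/16, 1089/16, 1791/16]
L3 α=2/3: [1275/16, 8225/48, 5791/48]
L4 α=1/4: [7665/64, 12257/64, 9183/64]
= [120, 192, 143]

query (2,1) [L1,L2,L3,L4,L5,L6] — begin 0,0,0
after L1 α=6/7: [678/7, 684/7, 1170/7]
after L2 α=6/7: [11136/49, 2196/49, 1170/49]
after L3 α=1/2: [6695/49, 2372/49, 6563/49]
after L4 α=1/2: [11399/98, 5204/49, 11463/98]
after L5 α=1/2: [30215/196, 4170/49, 17637/196]
after L6 α=1/2: [57263/392, 8210/49, 49389/392]
→ [146, 168, 126]

(2,0) stack=L1,L2,L3,L4,L5,L6; from [0,0,0]:
after L1 α=0: [0, 0, 0]
after L2 α=4/5: [468/5, 948/5, 764/5]
after L3 α=1/2: [469/5, 1573/10, 919/10]
after L4 α=1/3: [1973/15, 2518/15, 1954/15]
after L5 α=1/2: [2753/30, 6343/30, 1112/15]
after L6 α=6/7: [29933/210, 44323/210, 23162/105]
→ [143, 211, 221]

(1,0) stack=L1,L2,L3,L4,L5,L6; from [0,0,0]:
+L1 (α=2/7) → [66, 402/7, 452/7]
+L2 (α=1) → [252, 33, 170]
+L3 (α=1/2) → [359/2, 177/2, 187]
+L4 (α=2/3) → [145/2, 325/6, 171]
+L5 (α=3/4) → [1621/8, 2179/24, 549/4]
+L6 (α=1/3) → [2569/12, 3439/36, 911/6]
rounded: [214, 96, 152]


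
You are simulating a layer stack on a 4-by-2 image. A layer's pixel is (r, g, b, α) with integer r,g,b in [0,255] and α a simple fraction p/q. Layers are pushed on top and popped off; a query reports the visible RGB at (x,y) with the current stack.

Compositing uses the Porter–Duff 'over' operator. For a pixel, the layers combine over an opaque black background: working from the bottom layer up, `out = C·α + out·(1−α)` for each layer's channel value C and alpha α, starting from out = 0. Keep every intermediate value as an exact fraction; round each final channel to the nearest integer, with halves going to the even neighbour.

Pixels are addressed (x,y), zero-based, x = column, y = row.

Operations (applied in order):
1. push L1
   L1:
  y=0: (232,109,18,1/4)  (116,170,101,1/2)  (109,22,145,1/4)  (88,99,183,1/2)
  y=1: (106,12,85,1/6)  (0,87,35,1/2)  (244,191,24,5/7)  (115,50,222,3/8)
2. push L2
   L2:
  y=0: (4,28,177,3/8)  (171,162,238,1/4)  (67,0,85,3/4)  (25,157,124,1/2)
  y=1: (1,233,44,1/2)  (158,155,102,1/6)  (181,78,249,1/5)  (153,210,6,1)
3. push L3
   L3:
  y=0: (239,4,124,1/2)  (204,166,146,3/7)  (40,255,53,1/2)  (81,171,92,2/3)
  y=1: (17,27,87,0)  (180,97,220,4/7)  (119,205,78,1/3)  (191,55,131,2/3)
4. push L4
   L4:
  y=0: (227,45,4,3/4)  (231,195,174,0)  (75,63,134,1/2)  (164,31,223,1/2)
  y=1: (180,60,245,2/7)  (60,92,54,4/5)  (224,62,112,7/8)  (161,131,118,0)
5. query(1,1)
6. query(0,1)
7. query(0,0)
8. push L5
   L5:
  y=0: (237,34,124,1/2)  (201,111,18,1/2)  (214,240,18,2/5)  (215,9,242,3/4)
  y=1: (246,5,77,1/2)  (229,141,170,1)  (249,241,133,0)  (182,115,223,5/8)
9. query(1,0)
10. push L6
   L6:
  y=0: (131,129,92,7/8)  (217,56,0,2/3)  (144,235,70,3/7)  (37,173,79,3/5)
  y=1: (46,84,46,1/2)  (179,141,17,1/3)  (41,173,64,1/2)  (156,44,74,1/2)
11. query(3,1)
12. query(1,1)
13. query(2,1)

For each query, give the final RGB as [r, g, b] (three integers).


query (1,1) [L1,L2,L3,L4] — begin 0,0,0
L1 α=1/2: [0, 87/2, 35/2]
L2 α=1/6: [79/3, 745/12, 379/12]
L3 α=4/7: [799/7, 2297/28, 557/4]
L4 α=4/5: [2479/35, 12601/140, 1421/20]
rounded: [71, 90, 71]

at x=0,y=1 over L1,L2,L3,L4:
after L1 α=1/6: [53/3, 2, 85/6]
after L2 α=1/2: [28/3, 235/2, 349/12]
after L3 α=0: [28/3, 235/2, 349/12]
after L4 α=2/7: [1220/21, 1415/14, 7625/84]
rounded: [58, 101, 91]

query (0,0) [L1,L2,L3,L4] — begin 0,0,0
after L1 α=1/4: [58, 109/4, 9/2]
after L2 α=3/8: [151/4, 881/32, 1107/16]
after L3 α=1/2: [1107/8, 1009/64, 3091/32]
after L4 α=3/4: [6555/32, 9649/256, 3475/128]
rounded: [205, 38, 27]

at x=1,y=0 over L1,L2,L3,L4,L5:
L1 α=1/2: [58, 85, 101/2]
L2 α=1/4: [345/4, 417/4, 779/8]
L3 α=3/7: [957/7, 915/7, 1655/14]
L4 α=0: [957/7, 915/7, 1655/14]
L5 α=1/2: [1182/7, 846/7, 1907/28]
→ [169, 121, 68]

at x=3,y=1 over L1,L2,L3,L4,L5,L6:
L1 α=3/8: [345/8, 75/4, 333/4]
L2 α=1: [153, 210, 6]
L3 α=2/3: [535/3, 320/3, 268/3]
L4 α=0: [535/3, 320/3, 268/3]
L5 α=5/8: [1445/8, 895/8, 1383/8]
L6 α=1/2: [2693/16, 1247/16, 1975/16]
rounded: [168, 78, 123]

at x=1,y=1 over L1,L2,L3,L4,L5,L6:
after L1 α=1/2: [0, 87/2, 35/2]
after L2 α=1/6: [79/3, 745/12, 379/12]
after L3 α=4/7: [799/7, 2297/28, 557/4]
after L4 α=4/5: [2479/35, 12601/140, 1421/20]
after L5 α=1: [229, 141, 170]
after L6 α=1/3: [637/3, 141, 119]
= [212, 141, 119]

at x=2,y=1 over L1,L2,L3,L4,L5,L6:
after L1 α=5/7: [1220/7, 955/7, 120/7]
after L2 α=1/5: [6147/35, 4366/35, 2223/35]
after L3 α=1/3: [16459/105, 15907/105, 2392/35]
after L4 α=7/8: [181099/840, 61477/840, 3729/35]
after L5 α=0: [181099/840, 61477/840, 3729/35]
after L6 α=1/2: [215539/1680, 206797/1680, 5969/70]
→ [128, 123, 85]


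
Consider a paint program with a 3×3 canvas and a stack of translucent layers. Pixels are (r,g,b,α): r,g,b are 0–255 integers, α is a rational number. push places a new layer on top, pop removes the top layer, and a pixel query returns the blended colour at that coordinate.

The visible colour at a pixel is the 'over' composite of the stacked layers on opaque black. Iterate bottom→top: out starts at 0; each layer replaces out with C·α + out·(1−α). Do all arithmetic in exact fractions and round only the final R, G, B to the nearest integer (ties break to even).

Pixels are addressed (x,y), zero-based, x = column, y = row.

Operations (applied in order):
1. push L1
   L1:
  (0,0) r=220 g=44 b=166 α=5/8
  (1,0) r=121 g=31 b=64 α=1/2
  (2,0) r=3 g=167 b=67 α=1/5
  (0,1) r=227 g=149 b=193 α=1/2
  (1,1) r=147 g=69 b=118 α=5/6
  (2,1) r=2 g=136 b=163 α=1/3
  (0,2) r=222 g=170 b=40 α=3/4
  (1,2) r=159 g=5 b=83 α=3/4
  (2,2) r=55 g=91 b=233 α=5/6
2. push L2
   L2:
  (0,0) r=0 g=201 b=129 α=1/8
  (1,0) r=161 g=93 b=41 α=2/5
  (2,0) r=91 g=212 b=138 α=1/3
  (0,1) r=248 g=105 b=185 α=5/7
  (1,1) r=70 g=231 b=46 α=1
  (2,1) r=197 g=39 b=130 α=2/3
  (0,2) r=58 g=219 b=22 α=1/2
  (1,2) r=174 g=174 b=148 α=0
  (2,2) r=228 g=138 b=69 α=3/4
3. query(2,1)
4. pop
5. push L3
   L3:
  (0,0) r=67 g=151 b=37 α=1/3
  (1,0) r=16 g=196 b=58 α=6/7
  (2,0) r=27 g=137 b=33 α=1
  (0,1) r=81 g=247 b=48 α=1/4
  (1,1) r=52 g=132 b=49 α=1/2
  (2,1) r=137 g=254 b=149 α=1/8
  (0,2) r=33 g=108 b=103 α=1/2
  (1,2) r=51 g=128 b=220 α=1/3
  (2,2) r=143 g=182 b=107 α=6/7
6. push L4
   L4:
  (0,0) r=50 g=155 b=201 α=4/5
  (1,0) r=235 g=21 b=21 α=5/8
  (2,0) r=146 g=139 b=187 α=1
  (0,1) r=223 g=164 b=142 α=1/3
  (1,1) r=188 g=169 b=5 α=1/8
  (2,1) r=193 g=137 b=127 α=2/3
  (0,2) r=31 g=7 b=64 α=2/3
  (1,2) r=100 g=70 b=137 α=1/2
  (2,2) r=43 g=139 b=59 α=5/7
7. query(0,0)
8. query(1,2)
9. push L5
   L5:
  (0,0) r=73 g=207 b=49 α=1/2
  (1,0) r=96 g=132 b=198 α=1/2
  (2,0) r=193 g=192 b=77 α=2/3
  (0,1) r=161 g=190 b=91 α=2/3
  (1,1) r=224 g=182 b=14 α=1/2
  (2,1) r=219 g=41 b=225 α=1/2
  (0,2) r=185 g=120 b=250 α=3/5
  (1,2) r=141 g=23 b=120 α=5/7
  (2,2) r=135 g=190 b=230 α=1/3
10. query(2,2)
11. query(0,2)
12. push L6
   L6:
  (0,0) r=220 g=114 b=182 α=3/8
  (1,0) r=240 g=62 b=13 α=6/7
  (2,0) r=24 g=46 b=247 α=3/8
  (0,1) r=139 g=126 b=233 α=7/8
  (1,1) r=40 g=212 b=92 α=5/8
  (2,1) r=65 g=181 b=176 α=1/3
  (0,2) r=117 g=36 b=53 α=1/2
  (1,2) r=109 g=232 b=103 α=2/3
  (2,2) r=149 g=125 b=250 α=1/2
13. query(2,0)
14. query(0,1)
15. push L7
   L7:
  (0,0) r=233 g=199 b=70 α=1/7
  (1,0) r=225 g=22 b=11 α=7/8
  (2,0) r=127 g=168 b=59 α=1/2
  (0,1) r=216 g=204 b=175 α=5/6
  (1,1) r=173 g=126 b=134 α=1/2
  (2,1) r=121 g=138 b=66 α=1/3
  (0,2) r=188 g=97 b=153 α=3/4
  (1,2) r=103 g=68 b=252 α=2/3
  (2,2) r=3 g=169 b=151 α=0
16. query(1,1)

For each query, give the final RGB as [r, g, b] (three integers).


at x=2,y=1 over L1,L2:
L1 α=1/3: [2/3, 136/3, 163/3]
L2 α=2/3: [1184/9, 370/9, 943/9]
= [132, 41, 105]

(0,0) stack=L1,L3,L4; from [0,0,0]:
L1 α=5/8: [275/2, 55/2, 415/4]
L3 α=1/3: [114, 206/3, 163/2]
L4 α=4/5: [314/5, 2066/15, 1771/10]
rounded: [63, 138, 177]

query (1,2) [L1,L3,L4] — begin 0,0,0
after L1 α=3/4: [477/4, 15/4, 249/4]
after L3 α=1/3: [193/2, 271/6, 689/6]
after L4 α=1/2: [393/4, 691/12, 1511/12]
→ [98, 58, 126]

query (2,2) [L1,L3,L4,L5] — begin 0,0,0
after L1 α=5/6: [275/6, 455/6, 1165/6]
after L3 α=6/7: [5423/42, 1001/6, 5017/42]
after L4 α=5/7: [9938/147, 3086/21, 11212/147]
after L5 α=1/3: [39721/441, 10162/63, 56234/441]
= [90, 161, 128]

at x=0,y=2 over L1,L3,L4,L5:
L1 α=3/4: [333/2, 255/2, 30]
L3 α=1/2: [399/4, 471/4, 133/2]
L4 α=2/3: [647/12, 527/12, 389/6]
L5 α=3/5: [3977/30, 2687/30, 2639/15]
= [133, 90, 176]

at x=2,y=0 over L1,L3,L4,L5,L6:
L1 α=1/5: [3/5, 167/5, 67/5]
L3 α=1: [27, 137, 33]
L4 α=1: [146, 139, 187]
L5 α=2/3: [532/3, 523/3, 341/3]
L6 α=3/8: [719/6, 3029/24, 491/3]
→ [120, 126, 164]

query (0,1) [L1,L3,L4,L5,L6] — begin 0,0,0
L1 α=1/2: [227/2, 149/2, 193/2]
L3 α=1/4: [843/8, 941/8, 675/8]
L4 α=1/3: [1735/12, 1597/12, 1243/12]
L5 α=2/3: [5599/36, 6157/36, 3427/36]
L6 α=7/8: [40627/288, 37909/288, 62143/288]
→ [141, 132, 216]

at x=1,y=1 over L1,L3,L4,L5,L6,L7:
L1 α=5/6: [245/2, 115/2, 295/3]
L3 α=1/2: [349/4, 379/4, 221/3]
L4 α=1/8: [3195/32, 3329/32, 781/12]
L5 α=1/2: [10363/64, 9153/64, 949/24]
L6 α=5/8: [43889/512, 95299/512, 4629/64]
L7 α=1/2: [132465/1024, 159811/1024, 13205/128]
→ [129, 156, 103]


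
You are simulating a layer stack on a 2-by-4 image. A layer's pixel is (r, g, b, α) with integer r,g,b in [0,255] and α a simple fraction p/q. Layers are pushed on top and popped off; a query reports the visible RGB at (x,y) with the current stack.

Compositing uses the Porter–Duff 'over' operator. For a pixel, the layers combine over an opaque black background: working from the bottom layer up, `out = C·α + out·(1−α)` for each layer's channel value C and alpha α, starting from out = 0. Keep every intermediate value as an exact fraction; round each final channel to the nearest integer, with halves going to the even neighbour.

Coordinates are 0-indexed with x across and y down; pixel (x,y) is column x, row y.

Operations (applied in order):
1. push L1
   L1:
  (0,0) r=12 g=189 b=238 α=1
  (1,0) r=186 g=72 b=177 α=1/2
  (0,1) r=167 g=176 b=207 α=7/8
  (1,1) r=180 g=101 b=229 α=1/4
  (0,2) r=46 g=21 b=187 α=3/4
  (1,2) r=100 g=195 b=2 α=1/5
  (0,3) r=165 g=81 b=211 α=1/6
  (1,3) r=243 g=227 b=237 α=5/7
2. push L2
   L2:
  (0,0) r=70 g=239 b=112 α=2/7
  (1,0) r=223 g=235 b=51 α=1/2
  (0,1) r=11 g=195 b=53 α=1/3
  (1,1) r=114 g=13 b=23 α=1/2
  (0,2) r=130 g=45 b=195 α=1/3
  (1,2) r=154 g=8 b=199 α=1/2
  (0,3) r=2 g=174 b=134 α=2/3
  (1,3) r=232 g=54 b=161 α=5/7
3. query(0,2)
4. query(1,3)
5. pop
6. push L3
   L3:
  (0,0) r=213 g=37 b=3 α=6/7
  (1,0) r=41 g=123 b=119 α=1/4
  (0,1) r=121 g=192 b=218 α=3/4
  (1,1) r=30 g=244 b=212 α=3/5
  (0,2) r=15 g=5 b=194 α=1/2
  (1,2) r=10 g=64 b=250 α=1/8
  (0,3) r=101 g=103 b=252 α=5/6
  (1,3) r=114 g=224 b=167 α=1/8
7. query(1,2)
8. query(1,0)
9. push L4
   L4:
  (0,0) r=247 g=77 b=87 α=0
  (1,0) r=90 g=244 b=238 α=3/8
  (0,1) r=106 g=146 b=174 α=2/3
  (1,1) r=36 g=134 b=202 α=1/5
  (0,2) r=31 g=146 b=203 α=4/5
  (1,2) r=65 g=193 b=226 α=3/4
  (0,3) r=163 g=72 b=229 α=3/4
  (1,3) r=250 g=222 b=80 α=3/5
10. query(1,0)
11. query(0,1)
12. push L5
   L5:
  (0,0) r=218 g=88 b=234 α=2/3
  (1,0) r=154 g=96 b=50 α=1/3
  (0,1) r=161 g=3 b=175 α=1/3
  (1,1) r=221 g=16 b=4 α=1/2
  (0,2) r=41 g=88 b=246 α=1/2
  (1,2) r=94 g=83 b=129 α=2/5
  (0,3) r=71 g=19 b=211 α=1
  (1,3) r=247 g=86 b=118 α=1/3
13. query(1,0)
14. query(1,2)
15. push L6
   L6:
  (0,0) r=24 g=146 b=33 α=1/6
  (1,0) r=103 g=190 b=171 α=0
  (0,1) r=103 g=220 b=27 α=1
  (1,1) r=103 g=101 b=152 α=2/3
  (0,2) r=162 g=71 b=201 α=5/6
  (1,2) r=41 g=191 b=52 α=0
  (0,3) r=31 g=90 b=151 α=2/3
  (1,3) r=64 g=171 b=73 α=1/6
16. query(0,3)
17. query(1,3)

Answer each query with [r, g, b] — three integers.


at x=0,y=2 over L1,L2:
after L1 α=3/4: [69/2, 63/4, 561/4]
after L2 α=1/3: [199/3, 51/2, 317/2]
= [66, 26, 158]

query (1,3) [L1,L2] — begin 0,0,0
L1 α=5/7: [1215/7, 1135/7, 1185/7]
L2 α=5/7: [10550/49, 4160/49, 8005/49]
= [215, 85, 163]

at x=1,y=2 over L1,L3:
+L1 (α=1/5) → [20, 39, 2/5]
+L3 (α=1/8) → [75/4, 337/8, 158/5]
= [19, 42, 32]

(1,0) stack=L1,L3; from [0,0,0]:
L1 α=1/2: [93, 36, 177/2]
L3 α=1/4: [80, 231/4, 769/8]
rounded: [80, 58, 96]

(1,0) stack=L1,L3,L4; from [0,0,0]:
L1 α=1/2: [93, 36, 177/2]
L3 α=1/4: [80, 231/4, 769/8]
L4 α=3/8: [335/4, 4083/32, 9557/64]
rounded: [84, 128, 149]

query (0,1) [L1,L3,L4] — begin 0,0,0
+L1 (α=7/8) → [1169/8, 154, 1449/8]
+L3 (α=3/4) → [4073/32, 365/2, 6681/32]
+L4 (α=2/3) → [3619/32, 949/6, 5939/32]
= [113, 158, 186]

query (1,0) [L1,L3,L4,L5] — begin 0,0,0
after L1 α=1/2: [93, 36, 177/2]
after L3 α=1/4: [80, 231/4, 769/8]
after L4 α=3/8: [335/4, 4083/32, 9557/64]
after L5 α=1/3: [643/6, 1873/16, 3719/32]
→ [107, 117, 116]

(1,2) stack=L1,L3,L4,L5; from [0,0,0]:
L1 α=1/5: [20, 39, 2/5]
L3 α=1/8: [75/4, 337/8, 158/5]
L4 α=3/4: [855/16, 4969/32, 887/5]
L5 α=2/5: [5573/80, 20219/160, 3951/25]
→ [70, 126, 158]

at x=0,y=3 over L1,L3,L4,L5,L6:
+L1 (α=1/6) → [55/2, 27/2, 211/6]
+L3 (α=5/6) → [355/4, 1057/12, 7771/36]
+L4 (α=3/4) → [2311/16, 3649/48, 32503/144]
+L5 (α=1) → [71, 19, 211]
+L6 (α=2/3) → [133/3, 199/3, 171]
= [44, 66, 171]

(1,3) stack=L1,L3,L4,L5,L6; from [0,0,0]:
+L1 (α=5/7) → [1215/7, 1135/7, 1185/7]
+L3 (α=1/8) → [1329/8, 1359/8, 169]
+L4 (α=3/5) → [4329/20, 4023/20, 578/5]
+L5 (α=1/3) → [6799/30, 4883/30, 582/5]
+L6 (α=1/6) → [7183/36, 5909/36, 655/6]
= [200, 164, 109]
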